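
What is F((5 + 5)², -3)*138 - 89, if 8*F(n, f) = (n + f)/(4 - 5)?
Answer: -7049/4 ≈ -1762.3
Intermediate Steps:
F(n, f) = -f/8 - n/8 (F(n, f) = ((n + f)/(4 - 5))/8 = ((f + n)/(-1))/8 = ((f + n)*(-1))/8 = (-f - n)/8 = -f/8 - n/8)
F((5 + 5)², -3)*138 - 89 = (-⅛*(-3) - (5 + 5)²/8)*138 - 89 = (3/8 - ⅛*10²)*138 - 89 = (3/8 - ⅛*100)*138 - 89 = (3/8 - 25/2)*138 - 89 = -97/8*138 - 89 = -6693/4 - 89 = -7049/4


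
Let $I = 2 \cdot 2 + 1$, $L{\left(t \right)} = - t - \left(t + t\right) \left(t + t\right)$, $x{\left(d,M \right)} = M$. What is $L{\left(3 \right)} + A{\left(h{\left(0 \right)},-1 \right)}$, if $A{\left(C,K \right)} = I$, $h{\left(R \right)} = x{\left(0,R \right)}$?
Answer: $-34$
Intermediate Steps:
$h{\left(R \right)} = R$
$L{\left(t \right)} = - t - 4 t^{2}$ ($L{\left(t \right)} = - t - 2 t 2 t = - t - 4 t^{2}$)
$I = 5$ ($I = 4 + 1 = 5$)
$A{\left(C,K \right)} = 5$
$L{\left(3 \right)} + A{\left(h{\left(0 \right)},-1 \right)} = \left(-1\right) 3 \left(1 + 4 \cdot 3\right) + 5 = \left(-1\right) 3 \left(1 + 12\right) + 5 = \left(-1\right) 3 \cdot 13 + 5 = -39 + 5 = -34$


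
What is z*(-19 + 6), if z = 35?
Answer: -455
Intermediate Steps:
z*(-19 + 6) = 35*(-19 + 6) = 35*(-13) = -455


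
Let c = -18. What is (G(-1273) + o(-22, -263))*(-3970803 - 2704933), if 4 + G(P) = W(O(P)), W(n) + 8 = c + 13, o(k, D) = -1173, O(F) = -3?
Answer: 7944125840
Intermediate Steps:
W(n) = -13 (W(n) = -8 + (-18 + 13) = -8 - 5 = -13)
G(P) = -17 (G(P) = -4 - 13 = -17)
(G(-1273) + o(-22, -263))*(-3970803 - 2704933) = (-17 - 1173)*(-3970803 - 2704933) = -1190*(-6675736) = 7944125840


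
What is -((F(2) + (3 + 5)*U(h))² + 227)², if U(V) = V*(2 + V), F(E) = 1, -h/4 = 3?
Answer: -853310367504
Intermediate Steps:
h = -12 (h = -4*3 = -12)
-((F(2) + (3 + 5)*U(h))² + 227)² = -((1 + (3 + 5)*(-12*(2 - 12)))² + 227)² = -((1 + 8*(-12*(-10)))² + 227)² = -((1 + 8*120)² + 227)² = -((1 + 960)² + 227)² = -(961² + 227)² = -(923521 + 227)² = -1*923748² = -1*853310367504 = -853310367504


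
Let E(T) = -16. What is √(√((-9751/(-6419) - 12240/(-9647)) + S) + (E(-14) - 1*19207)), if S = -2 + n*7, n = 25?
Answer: √(-30700702577306927 + 1263757*√280747603439578)/1263757 ≈ 138.6*I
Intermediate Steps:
S = 173 (S = -2 + 25*7 = -2 + 175 = 173)
√(√((-9751/(-6419) - 12240/(-9647)) + S) + (E(-14) - 1*19207)) = √(√((-9751/(-6419) - 12240/(-9647)) + 173) + (-16 - 1*19207)) = √(√((-9751*(-1/6419) - 12240*(-1/9647)) + 173) + (-16 - 19207)) = √(√((199/131 + 12240/9647) + 173) - 19223) = √(√(3523193/1263757 + 173) - 19223) = √(√(222153154/1263757) - 19223) = √(√280747603439578/1263757 - 19223) = √(-19223 + √280747603439578/1263757)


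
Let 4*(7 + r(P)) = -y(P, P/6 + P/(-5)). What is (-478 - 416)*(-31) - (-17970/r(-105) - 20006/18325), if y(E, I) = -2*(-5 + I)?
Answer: 14427049736/568075 ≈ 25396.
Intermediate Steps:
y(E, I) = 10 - 2*I
r(P) = -19/2 - P/60 (r(P) = -7 + (-(10 - 2*(P/6 + P/(-5))))/4 = -7 + (-(10 - 2*(P*(⅙) + P*(-⅕))))/4 = -7 + (-(10 - 2*(P/6 - P/5)))/4 = -7 + (-(10 - (-1)*P/15))/4 = -7 + (-(10 + P/15))/4 = -7 + (-10 - P/15)/4 = -7 + (-5/2 - P/60) = -19/2 - P/60)
(-478 - 416)*(-31) - (-17970/r(-105) - 20006/18325) = (-478 - 416)*(-31) - (-17970/(-19/2 - 1/60*(-105)) - 20006/18325) = -894*(-31) - (-17970/(-19/2 + 7/4) - 20006*1/18325) = 27714 - (-17970/(-31/4) - 20006/18325) = 27714 - (-17970*(-4/31) - 20006/18325) = 27714 - (71880/31 - 20006/18325) = 27714 - 1*1316580814/568075 = 27714 - 1316580814/568075 = 14427049736/568075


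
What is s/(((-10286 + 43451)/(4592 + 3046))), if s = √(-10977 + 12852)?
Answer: 190*√3/33 ≈ 9.9724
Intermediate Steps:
s = 25*√3 (s = √1875 = 25*√3 ≈ 43.301)
s/(((-10286 + 43451)/(4592 + 3046))) = (25*√3)/(((-10286 + 43451)/(4592 + 3046))) = (25*√3)/((33165/7638)) = (25*√3)/((33165*(1/7638))) = (25*√3)/(165/38) = (25*√3)*(38/165) = 190*√3/33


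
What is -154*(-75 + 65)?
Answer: 1540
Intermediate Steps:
-154*(-75 + 65) = -154*(-10) = 1540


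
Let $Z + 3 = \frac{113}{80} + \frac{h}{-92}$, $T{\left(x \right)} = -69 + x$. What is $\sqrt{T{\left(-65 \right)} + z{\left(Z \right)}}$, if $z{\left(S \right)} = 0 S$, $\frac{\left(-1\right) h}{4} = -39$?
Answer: $i \sqrt{134} \approx 11.576 i$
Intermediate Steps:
$h = 156$ ($h = \left(-4\right) \left(-39\right) = 156$)
$Z = - \frac{6041}{1840}$ ($Z = -3 + \left(\frac{113}{80} + \frac{156}{-92}\right) = -3 + \left(113 \cdot \frac{1}{80} + 156 \left(- \frac{1}{92}\right)\right) = -3 + \left(\frac{113}{80} - \frac{39}{23}\right) = -3 - \frac{521}{1840} = - \frac{6041}{1840} \approx -3.2832$)
$z{\left(S \right)} = 0$
$\sqrt{T{\left(-65 \right)} + z{\left(Z \right)}} = \sqrt{\left(-69 - 65\right) + 0} = \sqrt{-134 + 0} = \sqrt{-134} = i \sqrt{134}$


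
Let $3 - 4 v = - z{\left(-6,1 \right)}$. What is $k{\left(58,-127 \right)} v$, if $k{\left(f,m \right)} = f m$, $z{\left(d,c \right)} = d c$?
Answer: $\frac{11049}{2} \approx 5524.5$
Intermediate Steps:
$z{\left(d,c \right)} = c d$
$v = - \frac{3}{4}$ ($v = \frac{3}{4} - \frac{\left(-1\right) 1 \left(-6\right)}{4} = \frac{3}{4} - \frac{\left(-1\right) \left(-6\right)}{4} = \frac{3}{4} - \frac{3}{2} = - \frac{3}{4} \approx -0.75$)
$k{\left(58,-127 \right)} v = 58 \left(-127\right) \left(- \frac{3}{4}\right) = \left(-7366\right) \left(- \frac{3}{4}\right) = \frac{11049}{2}$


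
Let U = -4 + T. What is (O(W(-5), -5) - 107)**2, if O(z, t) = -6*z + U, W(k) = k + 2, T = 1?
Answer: 8464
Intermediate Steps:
U = -3 (U = -4 + 1 = -3)
W(k) = 2 + k
O(z, t) = -3 - 6*z (O(z, t) = -6*z - 3 = -3 - 6*z)
(O(W(-5), -5) - 107)**2 = ((-3 - 6*(2 - 5)) - 107)**2 = ((-3 - 6*(-3)) - 107)**2 = ((-3 + 18) - 107)**2 = (15 - 107)**2 = (-92)**2 = 8464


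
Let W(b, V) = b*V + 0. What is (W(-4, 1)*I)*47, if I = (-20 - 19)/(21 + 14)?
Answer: 7332/35 ≈ 209.49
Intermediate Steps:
W(b, V) = V*b (W(b, V) = V*b + 0 = V*b)
I = -39/35 ≈ -1.1143
(W(-4, 1)*I)*47 = ((1*(-4))*(-39/35))*47 = -4*(-39/35)*47 = (156/35)*47 = 7332/35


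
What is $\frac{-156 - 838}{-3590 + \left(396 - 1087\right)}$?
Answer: $\frac{994}{4281} \approx 0.23219$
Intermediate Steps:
$\frac{-156 - 838}{-3590 + \left(396 - 1087\right)} = - \frac{994}{-3590 - 691} = - \frac{994}{-4281} = \left(-994\right) \left(- \frac{1}{4281}\right) = \frac{994}{4281}$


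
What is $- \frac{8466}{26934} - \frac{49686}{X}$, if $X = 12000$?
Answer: $- \frac{39995409}{8978000} \approx -4.4548$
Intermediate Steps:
$- \frac{8466}{26934} - \frac{49686}{X} = - \frac{8466}{26934} - \frac{49686}{12000} = \left(-8466\right) \frac{1}{26934} - \frac{8281}{2000} = - \frac{1411}{4489} - \frac{8281}{2000} = - \frac{39995409}{8978000}$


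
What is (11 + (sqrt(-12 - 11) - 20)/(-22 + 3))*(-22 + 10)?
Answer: -2748/19 + 12*I*sqrt(23)/19 ≈ -144.63 + 3.0289*I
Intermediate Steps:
(11 + (sqrt(-12 - 11) - 20)/(-22 + 3))*(-22 + 10) = (11 + (sqrt(-23) - 20)/(-19))*(-12) = (11 + (I*sqrt(23) - 20)*(-1/19))*(-12) = (11 + (-20 + I*sqrt(23))*(-1/19))*(-12) = (11 + (20/19 - I*sqrt(23)/19))*(-12) = (229/19 - I*sqrt(23)/19)*(-12) = -2748/19 + 12*I*sqrt(23)/19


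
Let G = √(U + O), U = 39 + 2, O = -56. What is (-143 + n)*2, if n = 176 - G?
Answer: 66 - 2*I*√15 ≈ 66.0 - 7.746*I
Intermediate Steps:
U = 41
G = I*√15 (G = √(41 - 56) = √(-15) = I*√15 ≈ 3.873*I)
n = 176 - I*√15 ≈ 176.0 - 3.873*I
(-143 + n)*2 = (-143 + (176 - I*√15))*2 = (33 - I*√15)*2 = 66 - 2*I*√15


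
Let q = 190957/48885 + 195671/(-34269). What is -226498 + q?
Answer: -126480515237924/558413355 ≈ -2.2650e+5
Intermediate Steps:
q = -1007157134/558413355 (q = 190957*(1/48885) + 195671*(-1/34269) = 190957/48885 - 195671/34269 = -1007157134/558413355 ≈ -1.8036)
-226498 + q = -226498 - 1007157134/558413355 = -126480515237924/558413355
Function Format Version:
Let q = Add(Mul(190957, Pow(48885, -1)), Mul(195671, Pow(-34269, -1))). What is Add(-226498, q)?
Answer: Rational(-126480515237924, 558413355) ≈ -2.2650e+5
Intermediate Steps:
q = Rational(-1007157134, 558413355) (q = Add(Mul(190957, Rational(1, 48885)), Mul(195671, Rational(-1, 34269))) = Add(Rational(190957, 48885), Rational(-195671, 34269)) = Rational(-1007157134, 558413355) ≈ -1.8036)
Add(-226498, q) = Add(-226498, Rational(-1007157134, 558413355)) = Rational(-126480515237924, 558413355)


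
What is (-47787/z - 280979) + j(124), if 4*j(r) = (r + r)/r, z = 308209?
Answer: -173200300587/616418 ≈ -2.8098e+5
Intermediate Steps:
j(r) = ½ (j(r) = ((r + r)/r)/4 = ((2*r)/r)/4 = (¼)*2 = ½)
(-47787/z - 280979) + j(124) = (-47787/308209 - 280979) + ½ = -86600304398/308209 + ½ = -173200300587/616418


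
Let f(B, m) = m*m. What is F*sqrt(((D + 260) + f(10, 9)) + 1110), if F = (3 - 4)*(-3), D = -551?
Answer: 90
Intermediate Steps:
f(B, m) = m**2
F = 3 (F = -1*(-3) = 3)
F*sqrt(((D + 260) + f(10, 9)) + 1110) = 3*sqrt(((-551 + 260) + 9**2) + 1110) = 3*sqrt((-291 + 81) + 1110) = 3*sqrt(-210 + 1110) = 3*sqrt(900) = 3*30 = 90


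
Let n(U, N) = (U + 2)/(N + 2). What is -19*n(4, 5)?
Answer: -114/7 ≈ -16.286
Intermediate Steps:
n(U, N) = (2 + U)/(2 + N)
-19*n(4, 5) = -19*(2 + 4)/(2 + 5) = -19*6/7 = -114/7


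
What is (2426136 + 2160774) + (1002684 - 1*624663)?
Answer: 4964931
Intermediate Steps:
(2426136 + 2160774) + (1002684 - 1*624663) = 4586910 + (1002684 - 624663) = 4586910 + 378021 = 4964931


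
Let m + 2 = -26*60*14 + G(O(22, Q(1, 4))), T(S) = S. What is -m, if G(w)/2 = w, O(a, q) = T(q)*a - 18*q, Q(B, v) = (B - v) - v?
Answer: 21898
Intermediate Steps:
Q(B, v) = B - 2*v
O(a, q) = -18*q + a*q (O(a, q) = q*a - 18*q = a*q - 18*q = -18*q + a*q)
G(w) = 2*w
m = -21898 (m = -2 + (-26*60*14 + 2*((1 - 2*4)*(-18 + 22))) = -2 + (-1560*14 + 2*((1 - 8)*4)) = -2 + (-21840 + 2*(-7*4)) = -2 + (-21840 + 2*(-28)) = -2 + (-21840 - 56) = -2 - 21896 = -21898)
-m = -1*(-21898) = 21898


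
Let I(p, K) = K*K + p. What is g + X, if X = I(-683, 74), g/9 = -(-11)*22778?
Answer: 2259815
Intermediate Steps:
g = 2255022 (g = 9*(-(-11)*22778) = 9*(-11*(-22778)) = 9*250558 = 2255022)
I(p, K) = p + K² (I(p, K) = K² + p = p + K²)
X = 4793 (X = -683 + 74² = -683 + 5476 = 4793)
g + X = 2255022 + 4793 = 2259815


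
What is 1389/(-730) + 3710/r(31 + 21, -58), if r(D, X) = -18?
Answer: -1366651/6570 ≈ -208.01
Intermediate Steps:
1389/(-730) + 3710/r(31 + 21, -58) = 1389/(-730) + 3710/(-18) = 1389*(-1/730) + 3710*(-1/18) = -1389/730 - 1855/9 = -1366651/6570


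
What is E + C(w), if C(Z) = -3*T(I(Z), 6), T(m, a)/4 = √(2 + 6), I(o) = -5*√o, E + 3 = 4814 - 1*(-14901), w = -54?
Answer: 19712 - 24*√2 ≈ 19678.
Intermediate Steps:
E = 19712 (E = -3 + (4814 - 1*(-14901)) = -3 + (4814 + 14901) = -3 + 19715 = 19712)
T(m, a) = 8*√2 (T(m, a) = 4*√(2 + 6) = 4*√8 = 4*(2*√2) = 8*√2)
C(Z) = -24*√2
E + C(w) = 19712 - 24*√2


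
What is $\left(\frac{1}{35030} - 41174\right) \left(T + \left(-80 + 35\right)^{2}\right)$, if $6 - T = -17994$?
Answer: $- \frac{5776512502095}{7006} \approx -8.2451 \cdot 10^{8}$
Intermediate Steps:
$T = 18000$ ($T = 6 - -17994 = 6 + 17994 = 18000$)
$\left(\frac{1}{35030} - 41174\right) \left(T + \left(-80 + 35\right)^{2}\right) = \left(\frac{1}{35030} - 41174\right) \left(18000 + \left(-80 + 35\right)^{2}\right) = \left(\frac{1}{35030} - 41174\right) \left(18000 + \left(-45\right)^{2}\right) = - \frac{1442325219 \left(18000 + 2025\right)}{35030} = \left(- \frac{1442325219}{35030}\right) 20025 = - \frac{5776512502095}{7006}$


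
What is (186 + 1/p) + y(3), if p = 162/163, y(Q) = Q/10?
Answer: 75859/405 ≈ 187.31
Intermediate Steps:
y(Q) = Q/10 (y(Q) = Q*(1/10) = Q/10)
p = 162/163 (p = 162*(1/163) = 162/163 ≈ 0.99387)
(186 + 1/p) + y(3) = (186 + 1/(162/163)) + (1/10)*3 = (186 + 163/162) + 3/10 = 30295/162 + 3/10 = 75859/405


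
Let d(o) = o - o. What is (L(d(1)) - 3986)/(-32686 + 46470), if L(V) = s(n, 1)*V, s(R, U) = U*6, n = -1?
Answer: -1993/6892 ≈ -0.28918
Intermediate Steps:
d(o) = 0
s(R, U) = 6*U
L(V) = 6*V (L(V) = (6*1)*V = 6*V)
(L(d(1)) - 3986)/(-32686 + 46470) = (6*0 - 3986)/(-32686 + 46470) = (0 - 3986)/13784 = -3986*1/13784 = -1993/6892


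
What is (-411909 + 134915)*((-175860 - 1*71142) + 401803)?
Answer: -42878948194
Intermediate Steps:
(-411909 + 134915)*((-175860 - 1*71142) + 401803) = -276994*((-175860 - 71142) + 401803) = -276994*(-247002 + 401803) = -276994*154801 = -42878948194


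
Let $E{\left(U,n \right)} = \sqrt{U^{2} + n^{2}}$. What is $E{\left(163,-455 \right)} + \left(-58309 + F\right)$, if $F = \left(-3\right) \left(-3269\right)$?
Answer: $-48502 + \sqrt{233594} \approx -48019.0$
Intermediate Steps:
$F = 9807$
$E{\left(163,-455 \right)} + \left(-58309 + F\right) = \sqrt{163^{2} + \left(-455\right)^{2}} + \left(-58309 + 9807\right) = \sqrt{26569 + 207025} - 48502 = \sqrt{233594} - 48502 = -48502 + \sqrt{233594}$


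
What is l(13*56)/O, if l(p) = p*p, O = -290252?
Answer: -132496/72563 ≈ -1.8259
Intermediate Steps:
l(p) = p**2
l(13*56)/O = (13*56)**2/(-290252) = 728**2*(-1/290252) = 529984*(-1/290252) = -132496/72563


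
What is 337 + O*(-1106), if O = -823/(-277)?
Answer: -816889/277 ≈ -2949.1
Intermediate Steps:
O = 823/277 (O = -823*(-1/277) = 823/277 ≈ 2.9711)
337 + O*(-1106) = 337 + (823/277)*(-1106) = 337 - 910238/277 = -816889/277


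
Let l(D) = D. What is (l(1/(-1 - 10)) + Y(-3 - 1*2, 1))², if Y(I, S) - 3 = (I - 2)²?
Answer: 326041/121 ≈ 2694.6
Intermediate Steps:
Y(I, S) = 3 + (-2 + I)² (Y(I, S) = 3 + (I - 2)² = 3 + (-2 + I)²)
(l(1/(-1 - 10)) + Y(-3 - 1*2, 1))² = (1/(-1 - 10) + (3 + (-2 + (-3 - 1*2))²))² = (1/(-11) + (3 + (-2 + (-3 - 2))²))² = (-1/11 + (3 + (-2 - 5)²))² = (-1/11 + (3 + (-7)²))² = (-1/11 + (3 + 49))² = (-1/11 + 52)² = (571/11)² = 326041/121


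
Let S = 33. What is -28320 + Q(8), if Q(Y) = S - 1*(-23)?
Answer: -28264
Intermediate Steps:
Q(Y) = 56 (Q(Y) = 33 - 1*(-23) = 33 + 23 = 56)
-28320 + Q(8) = -28320 + 56 = -28264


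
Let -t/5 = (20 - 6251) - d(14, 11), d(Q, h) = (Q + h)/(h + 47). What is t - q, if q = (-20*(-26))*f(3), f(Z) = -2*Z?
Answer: 1988075/58 ≈ 34277.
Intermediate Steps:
d(Q, h) = (Q + h)/(47 + h)
t = 1807115/58 (t = -5*((20 - 6251) - (14 + 11)/(47 + 11)) = -5*(-6231 - 25/58) = -5*(-361423/58) = 1807115/58 ≈ 31157.)
q = -3120 (q = (-20*(-26))*(-2*3) = 520*(-6) = -3120)
t - q = 1807115/58 - 1*(-3120) = 1807115/58 + 3120 = 1988075/58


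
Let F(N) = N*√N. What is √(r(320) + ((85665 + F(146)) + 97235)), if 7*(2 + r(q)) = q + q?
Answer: √(8966482 + 7154*√146)/7 ≈ 429.83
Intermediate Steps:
F(N) = N^(3/2)
r(q) = -2 + 2*q/7 (r(q) = -2 + (q + q)/7 = -2 + (2*q)/7 = -2 + 2*q/7)
√(r(320) + ((85665 + F(146)) + 97235)) = √((-2 + (2/7)*320) + ((85665 + 146^(3/2)) + 97235)) = √((-2 + 640/7) + ((85665 + 146*√146) + 97235)) = √(626/7 + (182900 + 146*√146)) = √(1280926/7 + 146*√146)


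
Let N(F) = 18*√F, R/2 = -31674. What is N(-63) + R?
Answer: -63348 + 54*I*√7 ≈ -63348.0 + 142.87*I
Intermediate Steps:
R = -63348 (R = 2*(-31674) = -63348)
N(-63) + R = 18*√(-63) - 63348 = 18*(3*I*√7) - 63348 = 54*I*√7 - 63348 = -63348 + 54*I*√7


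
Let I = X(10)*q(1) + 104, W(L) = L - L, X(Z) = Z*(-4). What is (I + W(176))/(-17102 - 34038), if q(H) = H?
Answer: -16/12785 ≈ -0.0012515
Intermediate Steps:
X(Z) = -4*Z
W(L) = 0
I = 64 (I = -4*10*1 + 104 = -40*1 + 104 = -40 + 104 = 64)
(I + W(176))/(-17102 - 34038) = (64 + 0)/(-17102 - 34038) = 64/(-51140) = 64*(-1/51140) = -16/12785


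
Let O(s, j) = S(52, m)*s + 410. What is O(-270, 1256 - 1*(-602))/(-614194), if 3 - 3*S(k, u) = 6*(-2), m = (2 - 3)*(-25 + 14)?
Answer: 470/307097 ≈ 0.0015305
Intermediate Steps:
m = 11 (m = -1*(-11) = 11)
S(k, u) = 5 (S(k, u) = 1 - 2*(-2) = 1 - 1/3*(-12) = 1 + 4 = 5)
O(s, j) = 410 + 5*s (O(s, j) = 5*s + 410 = 410 + 5*s)
O(-270, 1256 - 1*(-602))/(-614194) = (410 + 5*(-270))/(-614194) = (410 - 1350)*(-1/614194) = -940*(-1/614194) = 470/307097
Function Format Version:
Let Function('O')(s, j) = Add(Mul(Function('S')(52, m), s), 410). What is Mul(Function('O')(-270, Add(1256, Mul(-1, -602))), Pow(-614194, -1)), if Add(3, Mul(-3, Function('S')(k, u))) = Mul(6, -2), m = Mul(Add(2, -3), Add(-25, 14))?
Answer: Rational(470, 307097) ≈ 0.0015305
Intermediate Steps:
m = 11 (m = Mul(-1, -11) = 11)
Function('S')(k, u) = 5 (Function('S')(k, u) = Add(1, Mul(Rational(-1, 3), Mul(6, -2))) = Add(1, Mul(Rational(-1, 3), -12)) = Add(1, 4) = 5)
Function('O')(s, j) = Add(410, Mul(5, s)) (Function('O')(s, j) = Add(Mul(5, s), 410) = Add(410, Mul(5, s)))
Mul(Function('O')(-270, Add(1256, Mul(-1, -602))), Pow(-614194, -1)) = Mul(Add(410, Mul(5, -270)), Pow(-614194, -1)) = Mul(Add(410, -1350), Rational(-1, 614194)) = Mul(-940, Rational(-1, 614194)) = Rational(470, 307097)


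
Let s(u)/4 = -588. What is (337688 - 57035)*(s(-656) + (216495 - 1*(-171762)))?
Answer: 108305395965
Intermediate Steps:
s(u) = -2352 (s(u) = 4*(-588) = -2352)
(337688 - 57035)*(s(-656) + (216495 - 1*(-171762))) = (337688 - 57035)*(-2352 + (216495 - 1*(-171762))) = 280653*(-2352 + (216495 + 171762)) = 280653*(-2352 + 388257) = 280653*385905 = 108305395965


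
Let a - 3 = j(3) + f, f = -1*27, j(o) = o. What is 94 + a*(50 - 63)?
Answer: 367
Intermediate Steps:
f = -27
a = -21 (a = 3 + (3 - 27) = 3 - 24 = -21)
94 + a*(50 - 63) = 94 - 21*(50 - 63) = 94 - 21*(-13) = 94 + 273 = 367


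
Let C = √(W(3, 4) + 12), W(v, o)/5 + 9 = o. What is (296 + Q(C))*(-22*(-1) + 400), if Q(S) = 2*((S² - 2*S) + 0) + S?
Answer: 113940 - 1266*I*√13 ≈ 1.1394e+5 - 4564.6*I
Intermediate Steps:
W(v, o) = -45 + 5*o
C = I*√13 (C = √((-45 + 5*4) + 12) = √((-45 + 20) + 12) = √(-25 + 12) = √(-13) = I*√13 ≈ 3.6056*I)
Q(S) = -3*S + 2*S² (Q(S) = 2*(S² - 2*S) + S = (-4*S + 2*S²) + S = -3*S + 2*S²)
(296 + Q(C))*(-22*(-1) + 400) = (296 + (I*√13)*(-3 + 2*(I*√13)))*(-22*(-1) + 400) = (296 + (I*√13)*(-3 + 2*I*√13))*(22 + 400) = (296 + I*√13*(-3 + 2*I*√13))*422 = 124912 + 422*I*√13*(-3 + 2*I*√13)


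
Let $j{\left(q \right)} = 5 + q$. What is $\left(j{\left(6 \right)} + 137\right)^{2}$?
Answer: $21904$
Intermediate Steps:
$\left(j{\left(6 \right)} + 137\right)^{2} = \left(\left(5 + 6\right) + 137\right)^{2} = \left(11 + 137\right)^{2} = 148^{2} = 21904$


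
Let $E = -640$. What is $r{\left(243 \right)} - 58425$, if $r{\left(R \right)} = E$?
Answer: $-59065$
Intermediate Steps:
$r{\left(R \right)} = -640$
$r{\left(243 \right)} - 58425 = -640 - 58425 = -59065$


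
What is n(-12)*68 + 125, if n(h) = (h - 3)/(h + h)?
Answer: 335/2 ≈ 167.50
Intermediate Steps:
n(h) = (-3 + h)/(2*h) (n(h) = (-3 + h)/((2*h)) = (-3 + h)*(1/(2*h)) = (-3 + h)/(2*h))
n(-12)*68 + 125 = ((1/2)*(-3 - 12)/(-12))*68 + 125 = ((1/2)*(-1/12)*(-15))*68 + 125 = (5/8)*68 + 125 = 85/2 + 125 = 335/2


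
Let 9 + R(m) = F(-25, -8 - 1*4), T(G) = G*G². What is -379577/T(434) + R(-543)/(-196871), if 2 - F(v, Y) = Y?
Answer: -75136436087/16093515988984 ≈ -0.0046687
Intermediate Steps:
F(v, Y) = 2 - Y
T(G) = G³
R(m) = 5 (R(m) = -9 + (2 - (-8 - 1*4)) = -9 + (2 - (-8 - 4)) = -9 + (2 - 1*(-12)) = -9 + (2 + 12) = -9 + 14 = 5)
-379577/T(434) + R(-543)/(-196871) = -379577/(434³) + 5/(-196871) = -379577/81746504 + 5*(-1/196871) = -379577*1/81746504 - 5/196871 = -379577/81746504 - 5/196871 = -75136436087/16093515988984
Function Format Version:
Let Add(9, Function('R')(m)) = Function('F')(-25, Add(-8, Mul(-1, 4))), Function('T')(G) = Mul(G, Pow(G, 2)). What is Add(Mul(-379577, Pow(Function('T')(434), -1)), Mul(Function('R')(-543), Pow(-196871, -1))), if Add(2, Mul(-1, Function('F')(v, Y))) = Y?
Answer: Rational(-75136436087, 16093515988984) ≈ -0.0046687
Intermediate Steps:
Function('F')(v, Y) = Add(2, Mul(-1, Y))
Function('T')(G) = Pow(G, 3)
Function('R')(m) = 5 (Function('R')(m) = Add(-9, Add(2, Mul(-1, Add(-8, Mul(-1, 4))))) = Add(-9, Add(2, Mul(-1, Add(-8, -4)))) = Add(-9, Add(2, Mul(-1, -12))) = Add(-9, Add(2, 12)) = Add(-9, 14) = 5)
Add(Mul(-379577, Pow(Function('T')(434), -1)), Mul(Function('R')(-543), Pow(-196871, -1))) = Add(Mul(-379577, Pow(Pow(434, 3), -1)), Mul(5, Pow(-196871, -1))) = Add(Mul(-379577, Pow(81746504, -1)), Mul(5, Rational(-1, 196871))) = Add(Mul(-379577, Rational(1, 81746504)), Rational(-5, 196871)) = Add(Rational(-379577, 81746504), Rational(-5, 196871)) = Rational(-75136436087, 16093515988984)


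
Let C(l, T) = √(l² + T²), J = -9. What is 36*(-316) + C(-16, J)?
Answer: -11376 + √337 ≈ -11358.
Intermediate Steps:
C(l, T) = √(T² + l²)
36*(-316) + C(-16, J) = 36*(-316) + √((-9)² + (-16)²) = -11376 + √(81 + 256) = -11376 + √337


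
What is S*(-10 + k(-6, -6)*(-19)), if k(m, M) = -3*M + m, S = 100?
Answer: -23800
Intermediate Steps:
k(m, M) = m - 3*M
S*(-10 + k(-6, -6)*(-19)) = 100*(-10 + (-6 - 3*(-6))*(-19)) = 100*(-10 + (-6 + 18)*(-19)) = 100*(-10 + 12*(-19)) = 100*(-10 - 228) = 100*(-238) = -23800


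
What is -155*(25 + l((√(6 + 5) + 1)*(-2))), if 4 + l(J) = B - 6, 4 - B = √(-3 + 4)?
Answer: -2790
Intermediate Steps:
B = 3 (B = 4 - √(-3 + 4) = 4 - √1 = 4 - 1*1 = 4 - 1 = 3)
l(J) = -7 (l(J) = -4 + (3 - 6) = -4 - 3 = -7)
-155*(25 + l((√(6 + 5) + 1)*(-2))) = -155*(25 - 7) = -155*18 = -2790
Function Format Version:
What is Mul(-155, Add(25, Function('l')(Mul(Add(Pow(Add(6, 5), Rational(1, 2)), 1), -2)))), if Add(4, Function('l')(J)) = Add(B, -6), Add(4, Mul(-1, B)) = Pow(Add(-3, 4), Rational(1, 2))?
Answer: -2790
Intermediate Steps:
B = 3 (B = Add(4, Mul(-1, Pow(Add(-3, 4), Rational(1, 2)))) = Add(4, Mul(-1, Pow(1, Rational(1, 2)))) = Add(4, Mul(-1, 1)) = Add(4, -1) = 3)
Function('l')(J) = -7 (Function('l')(J) = Add(-4, Add(3, -6)) = Add(-4, -3) = -7)
Mul(-155, Add(25, Function('l')(Mul(Add(Pow(Add(6, 5), Rational(1, 2)), 1), -2)))) = Mul(-155, Add(25, -7)) = Mul(-155, 18) = -2790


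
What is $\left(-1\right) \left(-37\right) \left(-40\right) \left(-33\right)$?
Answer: $48840$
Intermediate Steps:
$\left(-1\right) \left(-37\right) \left(-40\right) \left(-33\right) = 37 \left(-40\right) \left(-33\right) = \left(-1480\right) \left(-33\right) = 48840$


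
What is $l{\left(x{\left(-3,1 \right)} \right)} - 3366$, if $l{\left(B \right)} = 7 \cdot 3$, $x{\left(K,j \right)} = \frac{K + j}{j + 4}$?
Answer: $-3345$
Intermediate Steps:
$x{\left(K,j \right)} = \frac{K + j}{4 + j}$
$l{\left(B \right)} = 21$
$l{\left(x{\left(-3,1 \right)} \right)} - 3366 = 21 - 3366 = -3345$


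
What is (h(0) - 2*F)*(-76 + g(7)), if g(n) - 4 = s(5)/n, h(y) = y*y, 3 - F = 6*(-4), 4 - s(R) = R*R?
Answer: 4050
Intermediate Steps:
s(R) = 4 - R**2 (s(R) = 4 - R*R = 4 - R**2)
F = 27 (F = 3 - 6*(-4) = 3 - 1*(-24) = 3 + 24 = 27)
h(y) = y**2
g(n) = 4 - 21/n (g(n) = 4 + (4 - 1*5**2)/n = 4 + (4 - 1*25)/n = 4 + (4 - 25)/n = 4 - 21/n)
(h(0) - 2*F)*(-76 + g(7)) = (0**2 - 2*27)*(-76 + (4 - 21/7)) = (0 - 54)*(-76 + (4 - 21*1/7)) = -54*(-76 + (4 - 3)) = -54*(-76 + 1) = -54*(-75) = 4050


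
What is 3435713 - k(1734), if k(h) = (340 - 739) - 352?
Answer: 3436464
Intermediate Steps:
k(h) = -751 (k(h) = -399 - 352 = -751)
3435713 - k(1734) = 3435713 - 1*(-751) = 3435713 + 751 = 3436464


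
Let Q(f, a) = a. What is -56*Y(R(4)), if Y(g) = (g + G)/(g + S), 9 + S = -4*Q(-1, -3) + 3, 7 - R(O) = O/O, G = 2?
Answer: -112/3 ≈ -37.333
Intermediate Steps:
R(O) = 6 (R(O) = 7 - O/O = 7 - 1*1 = 7 - 1 = 6)
S = 6 (S = -9 + (-4*(-3) + 3) = -9 + (12 + 3) = -9 + 15 = 6)
Y(g) = (2 + g)/(6 + g) (Y(g) = (g + 2)/(g + 6) = (2 + g)/(6 + g))
-56*Y(R(4)) = -56*(2 + 6)/(6 + 6) = -56*8/12 = -14*8/3 = -56*⅔ = -112/3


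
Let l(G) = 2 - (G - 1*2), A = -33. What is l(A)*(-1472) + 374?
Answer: -54090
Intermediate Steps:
l(G) = 4 - G (l(G) = 2 - (G - 2) = 2 - (-2 + G) = 2 + (2 - G) = 4 - G)
l(A)*(-1472) + 374 = (4 - 1*(-33))*(-1472) + 374 = (4 + 33)*(-1472) + 374 = 37*(-1472) + 374 = -54464 + 374 = -54090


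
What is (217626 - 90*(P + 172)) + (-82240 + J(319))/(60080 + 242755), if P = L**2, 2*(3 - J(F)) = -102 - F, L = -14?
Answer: 111749584967/605670 ≈ 1.8451e+5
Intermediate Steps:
J(F) = 54 + F/2 (J(F) = 3 - (-102 - F)/2 = 3 + (51 + F/2) = 54 + F/2)
P = 196 (P = (-14)**2 = 196)
(217626 - 90*(P + 172)) + (-82240 + J(319))/(60080 + 242755) = (217626 - 90*(196 + 172)) + (-82240 + (54 + (1/2)*319))/(60080 + 242755) = (217626 - 90*368) + (-82240 + (54 + 319/2))/302835 = (217626 - 1*33120) + (-82240 + 427/2)*(1/302835) = (217626 - 33120) - 164053/2*1/302835 = 184506 - 164053/605670 = 111749584967/605670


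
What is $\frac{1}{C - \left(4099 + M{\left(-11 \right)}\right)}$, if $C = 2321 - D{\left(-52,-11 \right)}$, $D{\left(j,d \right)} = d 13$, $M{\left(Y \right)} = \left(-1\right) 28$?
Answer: $- \frac{1}{1607} \approx -0.00062228$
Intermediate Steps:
$M{\left(Y \right)} = -28$
$D{\left(j,d \right)} = 13 d$
$C = 2464$ ($C = 2321 - 13 \left(-11\right) = 2321 - -143 = 2321 + 143 = 2464$)
$\frac{1}{C - \left(4099 + M{\left(-11 \right)}\right)} = \frac{1}{2464 - 4071} = \frac{1}{-1607} = - \frac{1}{1607}$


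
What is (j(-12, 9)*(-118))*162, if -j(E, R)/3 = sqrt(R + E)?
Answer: 57348*I*sqrt(3) ≈ 99330.0*I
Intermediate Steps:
j(E, R) = -3*sqrt(E + R) (j(E, R) = -3*sqrt(R + E) = -3*sqrt(E + R))
(j(-12, 9)*(-118))*162 = (-3*sqrt(-12 + 9)*(-118))*162 = (-3*I*sqrt(3)*(-118))*162 = (354*I*sqrt(3))*162 = 57348*I*sqrt(3)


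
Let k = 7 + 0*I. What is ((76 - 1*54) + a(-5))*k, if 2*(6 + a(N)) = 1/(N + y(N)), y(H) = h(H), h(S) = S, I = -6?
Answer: 2233/20 ≈ 111.65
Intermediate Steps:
k = 7 (k = 7 + 0*(-6) = 7 + 0 = 7)
y(H) = H
a(N) = -6 + 1/(4*N) (a(N) = -6 + 1/(2*(N + N)) = -6 + 1/(2*((2*N))) = -6 + (1/(2*N))/2 = -6 + 1/(4*N))
((76 - 1*54) + a(-5))*k = ((76 - 1*54) + (-6 + (¼)/(-5)))*7 = ((76 - 54) + (-6 + (¼)*(-⅕)))*7 = (22 + (-6 - 1/20))*7 = (22 - 121/20)*7 = (319/20)*7 = 2233/20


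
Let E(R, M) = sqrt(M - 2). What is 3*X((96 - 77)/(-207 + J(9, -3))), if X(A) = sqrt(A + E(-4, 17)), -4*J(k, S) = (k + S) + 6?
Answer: sqrt(-3990 + 44100*sqrt(15))/70 ≈ 5.8346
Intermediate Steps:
J(k, S) = -3/2 - S/4 - k/4 (J(k, S) = -((k + S) + 6)/4 = -((S + k) + 6)/4 = -(6 + S + k)/4 = -3/2 - S/4 - k/4)
E(R, M) = sqrt(-2 + M)
X(A) = sqrt(A + sqrt(15)) (X(A) = sqrt(A + sqrt(-2 + 17)) = sqrt(A + sqrt(15)))
3*X((96 - 77)/(-207 + J(9, -3))) = 3*sqrt((96 - 77)/(-207 + (-3/2 - 1/4*(-3) - 1/4*9)) + sqrt(15)) = 3*sqrt(19/(-207 + (-3/2 + 3/4 - 9/4)) + sqrt(15)) = 3*sqrt(19/(-207 - 3) + sqrt(15)) = 3*sqrt(19/(-210) + sqrt(15)) = 3*sqrt(19*(-1/210) + sqrt(15)) = 3*sqrt(-19/210 + sqrt(15))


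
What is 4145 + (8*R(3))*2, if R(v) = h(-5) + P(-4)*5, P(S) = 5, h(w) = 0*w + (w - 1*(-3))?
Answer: 4513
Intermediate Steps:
h(w) = 3 + w (h(w) = 0 + (w + 3) = 0 + (3 + w) = 3 + w)
R(v) = 23 (R(v) = (3 - 5) + 5*5 = -2 + 25 = 23)
4145 + (8*R(3))*2 = 4145 + (8*23)*2 = 4145 + 184*2 = 4145 + 368 = 4513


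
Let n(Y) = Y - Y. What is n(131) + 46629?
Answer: 46629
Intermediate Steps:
n(Y) = 0
n(131) + 46629 = 0 + 46629 = 46629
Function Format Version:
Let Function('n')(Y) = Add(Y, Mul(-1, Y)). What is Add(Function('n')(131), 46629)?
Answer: 46629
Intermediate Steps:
Function('n')(Y) = 0
Add(Function('n')(131), 46629) = Add(0, 46629) = 46629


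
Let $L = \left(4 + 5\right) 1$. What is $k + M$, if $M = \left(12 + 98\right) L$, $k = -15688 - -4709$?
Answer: $-9989$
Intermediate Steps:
$L = 9$ ($L = 9 \cdot 1 = 9$)
$k = -10979$ ($k = -15688 + 4709 = -10979$)
$M = 990$ ($M = \left(12 + 98\right) 9 = 110 \cdot 9 = 990$)
$k + M = -10979 + 990 = -9989$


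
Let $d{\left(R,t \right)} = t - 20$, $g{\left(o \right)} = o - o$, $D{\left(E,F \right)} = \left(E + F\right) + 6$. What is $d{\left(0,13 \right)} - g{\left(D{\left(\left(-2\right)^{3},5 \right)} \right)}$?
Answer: $-7$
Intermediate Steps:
$D{\left(E,F \right)} = 6 + E + F$
$g{\left(o \right)} = 0$
$d{\left(R,t \right)} = -20 + t$
$d{\left(0,13 \right)} - g{\left(D{\left(\left(-2\right)^{3},5 \right)} \right)} = \left(-20 + 13\right) - 0 = -7 + 0 = -7$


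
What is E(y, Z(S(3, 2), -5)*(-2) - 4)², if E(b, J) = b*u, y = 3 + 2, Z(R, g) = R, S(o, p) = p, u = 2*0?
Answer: 0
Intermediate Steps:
u = 0
y = 5
E(b, J) = 0 (E(b, J) = b*0 = 0)
E(y, Z(S(3, 2), -5)*(-2) - 4)² = 0² = 0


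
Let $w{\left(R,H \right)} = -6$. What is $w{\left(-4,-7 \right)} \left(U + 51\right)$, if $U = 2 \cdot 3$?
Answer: $-342$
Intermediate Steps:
$U = 6$
$w{\left(-4,-7 \right)} \left(U + 51\right) = - 6 \left(6 + 51\right) = \left(-6\right) 57 = -342$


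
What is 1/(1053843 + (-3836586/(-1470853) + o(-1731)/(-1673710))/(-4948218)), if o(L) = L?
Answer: 4060476970002969780/4279105231496698389064339 ≈ 9.4891e-7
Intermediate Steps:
1/(1053843 + (-3836586/(-1470853) + o(-1731)/(-1673710))/(-4948218)) = 1/(1053843 + (-3836586/(-1470853) - 1731/(-1673710))/(-4948218)) = 1/(1053843 + (-3836586*(-1/1470853) - 1731*(-1/1673710))*(-1/4948218)) = 1/(1053843 + (3836586/1470853 + 1731/1673710)*(-1/4948218)) = 1/(1053843 + (6423878400603/2461781374630)*(-1/4948218)) = 1/(1053843 - 2141292800201/4060476970002969780) = 1/(4279105231496698389064339/4060476970002969780) = 4060476970002969780/4279105231496698389064339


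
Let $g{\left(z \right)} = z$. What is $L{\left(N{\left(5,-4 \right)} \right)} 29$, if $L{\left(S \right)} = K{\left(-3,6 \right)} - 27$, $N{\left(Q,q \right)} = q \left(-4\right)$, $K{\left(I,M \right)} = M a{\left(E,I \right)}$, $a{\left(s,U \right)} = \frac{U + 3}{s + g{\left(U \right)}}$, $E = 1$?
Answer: $-783$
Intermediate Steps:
$a{\left(s,U \right)} = \frac{3 + U}{U + s}$ ($a{\left(s,U \right)} = \frac{U + 3}{s + U} = \frac{3 + U}{U + s}$)
$K{\left(I,M \right)} = \frac{M \left(3 + I\right)}{1 + I}$ ($K{\left(I,M \right)} = M \frac{3 + I}{I + 1} = M \frac{3 + I}{1 + I} = \frac{M \left(3 + I\right)}{1 + I}$)
$N{\left(Q,q \right)} = - 4 q$
$L{\left(S \right)} = -27$ ($L{\left(S \right)} = \frac{6 \left(3 - 3\right)}{1 - 3} - 27 = 6 \frac{1}{-2} \cdot 0 - 27 = 6 \left(- \frac{1}{2}\right) 0 - 27 = 0 - 27 = -27$)
$L{\left(N{\left(5,-4 \right)} \right)} 29 = \left(-27\right) 29 = -783$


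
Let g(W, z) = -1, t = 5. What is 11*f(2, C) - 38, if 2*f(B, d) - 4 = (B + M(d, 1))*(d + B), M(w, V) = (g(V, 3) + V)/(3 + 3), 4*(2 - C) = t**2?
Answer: -163/4 ≈ -40.750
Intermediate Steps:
C = -17/4 (C = 2 - 1/4*5**2 = 2 - 1/4*25 = 2 - 25/4 = -17/4 ≈ -4.2500)
M(w, V) = -1/6 + V/6 (M(w, V) = (-1 + V)/(3 + 3) = (-1 + V)/6 = (-1 + V)*(1/6) = -1/6 + V/6)
f(B, d) = 2 + B*(B + d)/2 (f(B, d) = 2 + ((B + (-1/6 + (1/6)*1))*(d + B))/2 = 2 + ((B + (-1/6 + 1/6))*(B + d))/2 = 2 + ((B + 0)*(B + d))/2 = 2 + (B*(B + d))/2 = 2 + B*(B + d)/2)
11*f(2, C) - 38 = 11*(2 + (1/2)*2**2 + (1/2)*2*(-17/4)) - 38 = 11*(2 + (1/2)*4 - 17/4) - 38 = 11*(2 + 2 - 17/4) - 38 = 11*(-1/4) - 38 = -11/4 - 38 = -163/4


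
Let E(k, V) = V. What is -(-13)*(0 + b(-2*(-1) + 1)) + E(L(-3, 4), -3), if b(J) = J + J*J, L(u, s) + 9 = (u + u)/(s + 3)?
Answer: 153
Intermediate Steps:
L(u, s) = -9 + 2*u/(3 + s) (L(u, s) = -9 + (u + u)/(s + 3) = -9 + (2*u)/(3 + s) = -9 + 2*u/(3 + s))
b(J) = J + J**2
-(-13)*(0 + b(-2*(-1) + 1)) + E(L(-3, 4), -3) = -(-13)*(0 + (-2*(-1) + 1)*(1 + (-2*(-1) + 1))) - 3 = -(-13)*(0 + (2 + 1)*(1 + (2 + 1))) - 3 = -(-13)*(0 + 3*(1 + 3)) - 3 = -(-13)*(0 + 3*4) - 3 = -(-13)*(0 + 12) - 3 = -(-13)*12 - 3 = -13*(-12) - 3 = 156 - 3 = 153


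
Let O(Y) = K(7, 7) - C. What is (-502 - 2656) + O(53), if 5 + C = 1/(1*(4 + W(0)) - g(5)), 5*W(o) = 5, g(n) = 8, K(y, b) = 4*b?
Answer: -9374/3 ≈ -3124.7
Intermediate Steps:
W(o) = 1 (W(o) = (⅕)*5 = 1)
C = -16/3 (C = -5 + 1/(1*(4 + 1) - 1*8) = -5 + 1/(1*5 - 8) = -5 + 1/(5 - 8) = -5 + 1/(-3) = -5 - ⅓ = -16/3 ≈ -5.3333)
O(Y) = 100/3 (O(Y) = 4*7 - 1*(-16/3) = 28 + 16/3 = 100/3)
(-502 - 2656) + O(53) = (-502 - 2656) + 100/3 = -3158 + 100/3 = -9374/3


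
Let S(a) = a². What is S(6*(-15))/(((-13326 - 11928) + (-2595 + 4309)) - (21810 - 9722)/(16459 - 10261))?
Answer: -6275475/18239126 ≈ -0.34407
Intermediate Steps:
S(6*(-15))/(((-13326 - 11928) + (-2595 + 4309)) - (21810 - 9722)/(16459 - 10261)) = (6*(-15))²/(((-13326 - 11928) + (-2595 + 4309)) - (21810 - 9722)/(16459 - 10261)) = (-90)²/((-25254 + 1714) - 12088/6198) = 8100/(-23540 - 12088/6198) = 8100/(-23540 - 1*6044/3099) = 8100/(-23540 - 6044/3099) = 8100/(-72956504/3099) = 8100*(-3099/72956504) = -6275475/18239126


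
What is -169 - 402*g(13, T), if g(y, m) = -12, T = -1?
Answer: 4655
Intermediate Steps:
-169 - 402*g(13, T) = -169 - 402*(-12) = -169 + 4824 = 4655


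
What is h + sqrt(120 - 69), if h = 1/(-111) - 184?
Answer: -20425/111 + sqrt(51) ≈ -176.87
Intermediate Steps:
h = -20425/111 (h = -1/111 - 184 = -20425/111 ≈ -184.01)
h + sqrt(120 - 69) = -20425/111 + sqrt(120 - 69) = -20425/111 + sqrt(51)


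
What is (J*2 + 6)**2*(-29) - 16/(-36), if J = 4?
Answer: -51152/9 ≈ -5683.6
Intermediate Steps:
(J*2 + 6)**2*(-29) - 16/(-36) = (4*2 + 6)**2*(-29) - 16/(-36) = (8 + 6)**2*(-29) - 16*(-1/36) = 14**2*(-29) + 4/9 = 196*(-29) + 4/9 = -5684 + 4/9 = -51152/9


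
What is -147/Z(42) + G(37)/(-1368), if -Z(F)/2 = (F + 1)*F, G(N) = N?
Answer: 803/58824 ≈ 0.013651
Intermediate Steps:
Z(F) = -2*F*(1 + F) (Z(F) = -2*(F + 1)*F = -2*(1 + F)*F = -2*F*(1 + F))
-147/Z(42) + G(37)/(-1368) = -147*(-1/(84*(1 + 42))) + 37/(-1368) = -147/((-2*42*43)) + 37*(-1/1368) = -147/(-3612) - 37/1368 = -147*(-1/3612) - 37/1368 = 7/172 - 37/1368 = 803/58824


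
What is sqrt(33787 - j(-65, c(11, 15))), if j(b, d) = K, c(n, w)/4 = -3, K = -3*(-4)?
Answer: 5*sqrt(1351) ≈ 183.78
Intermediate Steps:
K = 12
c(n, w) = -12 (c(n, w) = 4*(-3) = -12)
j(b, d) = 12
sqrt(33787 - j(-65, c(11, 15))) = sqrt(33787 - 1*12) = sqrt(33787 - 12) = sqrt(33775) = 5*sqrt(1351)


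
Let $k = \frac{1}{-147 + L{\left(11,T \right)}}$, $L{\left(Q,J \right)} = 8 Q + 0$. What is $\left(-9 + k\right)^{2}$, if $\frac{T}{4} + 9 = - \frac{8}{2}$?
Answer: $\frac{283024}{3481} \approx 81.305$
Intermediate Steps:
$T = -52$ ($T = -36 + 4 \left(- \frac{8}{2}\right) = -36 + 4 \left(\left(-8\right) \frac{1}{2}\right) = -36 + 4 \left(-4\right) = -36 - 16 = -52$)
$L{\left(Q,J \right)} = 8 Q$
$k = - \frac{1}{59}$ ($k = \frac{1}{-147 + 8 \cdot 11} = \frac{1}{-147 + 88} = \frac{1}{-59} = - \frac{1}{59} \approx -0.016949$)
$\left(-9 + k\right)^{2} = \left(-9 - \frac{1}{59}\right)^{2} = \left(- \frac{532}{59}\right)^{2} = \frac{283024}{3481}$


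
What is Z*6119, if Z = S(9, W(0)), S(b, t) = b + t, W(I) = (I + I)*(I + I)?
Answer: 55071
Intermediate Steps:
W(I) = 4*I² (W(I) = (2*I)*(2*I) = 4*I²)
Z = 9 (Z = 9 + 4*0² = 9 + 4*0 = 9 + 0 = 9)
Z*6119 = 9*6119 = 55071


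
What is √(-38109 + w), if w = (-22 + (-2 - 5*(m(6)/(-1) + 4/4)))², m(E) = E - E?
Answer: 22*I*√77 ≈ 193.05*I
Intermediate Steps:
m(E) = 0
w = 841 (w = (-22 + (-2 - 5*(0/(-1) + 4/4)))² = (-22 + (-2 - 5*(0*(-1) + 4*(¼))))² = (-22 + (-2 - 5*(0 + 1)))² = (-22 + (-2 - 5*1))² = (-22 + (-2 - 5))² = (-22 - 7)² = (-29)² = 841)
√(-38109 + w) = √(-38109 + 841) = √(-37268) = 22*I*√77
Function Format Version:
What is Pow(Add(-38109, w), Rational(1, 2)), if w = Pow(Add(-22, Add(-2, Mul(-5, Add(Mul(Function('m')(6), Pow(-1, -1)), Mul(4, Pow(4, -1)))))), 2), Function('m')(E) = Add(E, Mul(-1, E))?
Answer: Mul(22, I, Pow(77, Rational(1, 2))) ≈ Mul(193.05, I)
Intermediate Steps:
Function('m')(E) = 0
w = 841 (w = Pow(Add(-22, Add(-2, Mul(-5, Add(Mul(0, Pow(-1, -1)), Mul(4, Pow(4, -1)))))), 2) = Pow(Add(-22, Add(-2, Mul(-5, Add(Mul(0, -1), Mul(4, Rational(1, 4)))))), 2) = Pow(Add(-22, Add(-2, Mul(-5, Add(0, 1)))), 2) = Pow(Add(-22, Add(-2, Mul(-5, 1))), 2) = Pow(Add(-22, Add(-2, -5)), 2) = Pow(Add(-22, -7), 2) = Pow(-29, 2) = 841)
Pow(Add(-38109, w), Rational(1, 2)) = Pow(Add(-38109, 841), Rational(1, 2)) = Pow(-37268, Rational(1, 2)) = Mul(22, I, Pow(77, Rational(1, 2)))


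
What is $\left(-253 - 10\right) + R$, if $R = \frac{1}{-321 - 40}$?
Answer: $- \frac{94944}{361} \approx -263.0$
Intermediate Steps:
$R = - \frac{1}{361}$ ($R = \frac{1}{-361} = - \frac{1}{361} \approx -0.0027701$)
$\left(-253 - 10\right) + R = \left(-253 - 10\right) - \frac{1}{361} = -263 - \frac{1}{361} = - \frac{94944}{361}$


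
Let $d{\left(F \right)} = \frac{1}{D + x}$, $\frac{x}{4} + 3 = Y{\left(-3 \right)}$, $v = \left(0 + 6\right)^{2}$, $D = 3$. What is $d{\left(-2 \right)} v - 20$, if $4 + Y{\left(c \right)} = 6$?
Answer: $-56$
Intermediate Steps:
$v = 36$ ($v = 6^{2} = 36$)
$Y{\left(c \right)} = 2$ ($Y{\left(c \right)} = -4 + 6 = 2$)
$x = -4$ ($x = -12 + 4 \cdot 2 = -12 + 8 = -4$)
$d{\left(F \right)} = -1$ ($d{\left(F \right)} = \frac{1}{3 - 4} = \frac{1}{-1} = -1$)
$d{\left(-2 \right)} v - 20 = \left(-1\right) 36 - 20 = -36 - 20 = -56$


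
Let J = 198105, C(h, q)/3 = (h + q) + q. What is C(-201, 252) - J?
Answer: -197196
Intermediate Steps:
C(h, q) = 3*h + 6*q (C(h, q) = 3*((h + q) + q) = 3*(h + 2*q) = 3*h + 6*q)
C(-201, 252) - J = (3*(-201) + 6*252) - 1*198105 = (-603 + 1512) - 198105 = 909 - 198105 = -197196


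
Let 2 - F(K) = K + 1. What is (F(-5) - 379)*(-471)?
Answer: 175683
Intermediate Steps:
F(K) = 1 - K (F(K) = 2 - (K + 1) = 2 - (1 + K) = 2 + (-1 - K) = 1 - K)
(F(-5) - 379)*(-471) = ((1 - 1*(-5)) - 379)*(-471) = ((1 + 5) - 379)*(-471) = (6 - 379)*(-471) = -373*(-471) = 175683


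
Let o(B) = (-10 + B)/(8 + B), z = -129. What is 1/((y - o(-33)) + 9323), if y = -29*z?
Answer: 25/326557 ≈ 7.6556e-5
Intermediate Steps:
o(B) = (-10 + B)/(8 + B)
y = 3741 (y = -29*(-129) = 3741)
1/((y - o(-33)) + 9323) = 1/((3741 - (-10 - 33)/(8 - 33)) + 9323) = 1/((3741 - (-43)/(-25)) + 9323) = 1/((3741 - (-1)*(-43)/25) + 9323) = 1/((3741 - 1*43/25) + 9323) = 1/((3741 - 43/25) + 9323) = 1/(93482/25 + 9323) = 1/(326557/25) = 25/326557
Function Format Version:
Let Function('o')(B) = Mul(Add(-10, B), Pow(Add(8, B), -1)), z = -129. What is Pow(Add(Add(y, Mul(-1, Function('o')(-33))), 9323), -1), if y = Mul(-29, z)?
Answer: Rational(25, 326557) ≈ 7.6556e-5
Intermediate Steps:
Function('o')(B) = Mul(Pow(Add(8, B), -1), Add(-10, B))
y = 3741 (y = Mul(-29, -129) = 3741)
Pow(Add(Add(y, Mul(-1, Function('o')(-33))), 9323), -1) = Pow(Add(Add(3741, Mul(-1, Mul(Pow(Add(8, -33), -1), Add(-10, -33)))), 9323), -1) = Pow(Add(Add(3741, Mul(-1, Mul(Pow(-25, -1), -43))), 9323), -1) = Pow(Add(Add(3741, Mul(-1, Mul(Rational(-1, 25), -43))), 9323), -1) = Pow(Add(Add(3741, Mul(-1, Rational(43, 25))), 9323), -1) = Pow(Add(Add(3741, Rational(-43, 25)), 9323), -1) = Pow(Add(Rational(93482, 25), 9323), -1) = Pow(Rational(326557, 25), -1) = Rational(25, 326557)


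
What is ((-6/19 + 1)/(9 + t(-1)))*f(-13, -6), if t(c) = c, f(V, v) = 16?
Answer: 26/19 ≈ 1.3684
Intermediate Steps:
((-6/19 + 1)/(9 + t(-1)))*f(-13, -6) = ((-6/19 + 1)/(9 - 1))*16 = ((-6*1/19 + 1)/8)*16 = ((-6/19 + 1)*(⅛))*16 = ((13/19)*(⅛))*16 = (13/152)*16 = 26/19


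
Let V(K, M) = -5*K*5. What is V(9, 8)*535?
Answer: -120375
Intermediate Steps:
V(K, M) = -25*K
V(9, 8)*535 = -25*9*535 = -225*535 = -120375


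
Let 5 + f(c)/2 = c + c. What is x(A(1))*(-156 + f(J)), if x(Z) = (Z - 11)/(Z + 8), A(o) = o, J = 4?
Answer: 500/3 ≈ 166.67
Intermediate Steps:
f(c) = -10 + 4*c (f(c) = -10 + 2*(c + c) = -10 + 2*(2*c) = -10 + 4*c)
x(Z) = (-11 + Z)/(8 + Z)
x(A(1))*(-156 + f(J)) = ((-11 + 1)/(8 + 1))*(-156 + (-10 + 4*4)) = (-10/9)*(-156 + (-10 + 16)) = ((⅑)*(-10))*(-156 + 6) = -10/9*(-150) = 500/3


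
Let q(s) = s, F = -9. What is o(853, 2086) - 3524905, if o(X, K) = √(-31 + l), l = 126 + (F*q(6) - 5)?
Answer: -3524899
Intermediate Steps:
l = 67 (l = 126 + (-9*6 - 5) = 126 + (-54 - 5) = 126 - 59 = 67)
o(X, K) = 6 (o(X, K) = √(-31 + 67) = √36 = 6)
o(853, 2086) - 3524905 = 6 - 3524905 = -3524899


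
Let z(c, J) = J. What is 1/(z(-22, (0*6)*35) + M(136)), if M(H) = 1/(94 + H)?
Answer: 230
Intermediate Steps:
1/(z(-22, (0*6)*35) + M(136)) = 1/((0*6)*35 + 1/(94 + 136)) = 1/(0*35 + 1/230) = 1/(0 + 1/230) = 1/(1/230) = 230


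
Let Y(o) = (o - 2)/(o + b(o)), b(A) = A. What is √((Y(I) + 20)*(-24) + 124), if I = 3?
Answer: 6*I*√10 ≈ 18.974*I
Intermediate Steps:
Y(o) = (-2 + o)/(2*o) (Y(o) = (o - 2)/(o + o) = (-2 + o)/((2*o)) = (-2 + o)*(1/(2*o)) = (-2 + o)/(2*o))
√((Y(I) + 20)*(-24) + 124) = √(((½)*(-2 + 3)/3 + 20)*(-24) + 124) = √(((½)*(⅓)*1 + 20)*(-24) + 124) = √((⅙ + 20)*(-24) + 124) = √((121/6)*(-24) + 124) = √(-484 + 124) = √(-360) = 6*I*√10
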